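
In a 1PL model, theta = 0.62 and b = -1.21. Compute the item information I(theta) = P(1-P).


P = 1/(1+exp(-(0.62--1.21))) = 0.8618
I = P*(1-P) = 0.8618 * 0.1382
I = 0.1191

0.1191


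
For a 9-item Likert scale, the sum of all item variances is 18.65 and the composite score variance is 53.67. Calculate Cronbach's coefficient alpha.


alpha = (k/(k-1)) * (1 - sum(si^2)/s_total^2)
= (9/8) * (1 - 18.65/53.67)
alpha = 0.7341

0.7341


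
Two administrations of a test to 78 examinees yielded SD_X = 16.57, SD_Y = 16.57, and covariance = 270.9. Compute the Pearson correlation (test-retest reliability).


r = cov(X,Y) / (SD_X * SD_Y)
r = 270.9 / (16.57 * 16.57)
r = 270.9 / 274.5649
r = 0.9867

0.9867


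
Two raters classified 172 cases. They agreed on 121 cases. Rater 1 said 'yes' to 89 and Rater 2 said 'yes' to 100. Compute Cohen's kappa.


P_o = 121/172 = 0.703488
P_e = (89*100 + 83*72) / 29584 = 0.502839
kappa = (P_o - P_e) / (1 - P_e)
kappa = (0.703488 - 0.502839) / (1 - 0.502839)
kappa = 0.4036

0.4036


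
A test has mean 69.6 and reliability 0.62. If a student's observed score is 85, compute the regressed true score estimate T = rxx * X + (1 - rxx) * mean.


T_est = rxx * X + (1 - rxx) * mean
T_est = 0.62 * 85 + 0.38 * 69.6
T_est = 52.7 + 26.448
T_est = 79.148

79.148


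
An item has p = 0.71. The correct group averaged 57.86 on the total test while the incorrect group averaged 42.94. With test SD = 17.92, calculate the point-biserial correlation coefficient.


q = 1 - p = 0.29
rpb = ((M1 - M0) / SD) * sqrt(p * q)
rpb = ((57.86 - 42.94) / 17.92) * sqrt(0.71 * 0.29)
rpb = 0.3778

0.3778


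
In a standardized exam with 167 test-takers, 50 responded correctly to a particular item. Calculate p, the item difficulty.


Item difficulty p = number correct / total examinees
p = 50 / 167
p = 0.2994

0.2994


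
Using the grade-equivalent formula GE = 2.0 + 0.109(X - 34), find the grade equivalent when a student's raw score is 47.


raw - median = 47 - 34 = 13
slope * diff = 0.109 * 13 = 1.417
GE = 2.0 + 1.417
GE = 3.417

3.417


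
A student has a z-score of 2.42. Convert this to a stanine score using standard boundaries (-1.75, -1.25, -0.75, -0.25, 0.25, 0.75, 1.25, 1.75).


Stanine boundaries: [-1.75, -1.25, -0.75, -0.25, 0.25, 0.75, 1.25, 1.75]
z = 2.42
Check each boundary:
  z >= -1.75 -> could be stanine 2
  z >= -1.25 -> could be stanine 3
  z >= -0.75 -> could be stanine 4
  z >= -0.25 -> could be stanine 5
  z >= 0.25 -> could be stanine 6
  z >= 0.75 -> could be stanine 7
  z >= 1.25 -> could be stanine 8
  z >= 1.75 -> could be stanine 9
Highest qualifying boundary gives stanine = 9

9


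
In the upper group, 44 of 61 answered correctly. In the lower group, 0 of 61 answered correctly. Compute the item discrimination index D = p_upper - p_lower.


p_upper = 44/61 = 0.7213
p_lower = 0/61 = 0.0
D = 0.7213 - 0.0 = 0.7213

0.7213


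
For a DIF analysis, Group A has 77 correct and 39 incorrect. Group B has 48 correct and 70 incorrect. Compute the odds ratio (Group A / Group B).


Odds_A = 77/39 = 1.9744
Odds_B = 48/70 = 0.6857
OR = Odds_A / Odds_B = 1.9744 / 0.6857
Exactly, OR = (77 * 70) / (39 * 48) = 5390 / 1872
OR = 2.8793

2.8793


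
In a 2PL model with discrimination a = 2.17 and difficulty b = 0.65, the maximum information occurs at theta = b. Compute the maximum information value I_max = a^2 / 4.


For 2PL, max info at theta = b = 0.65
I_max = a^2 / 4 = 2.17^2 / 4
= 4.7089 / 4
I_max = 1.1772

1.1772


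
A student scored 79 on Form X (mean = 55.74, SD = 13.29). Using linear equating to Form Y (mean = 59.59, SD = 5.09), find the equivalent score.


slope = SD_Y / SD_X = 5.09 / 13.29 ~ 0.383
intercept = mean_Y - slope * mean_X = 59.59 - (5.09 / 13.29) * 55.74 ~ 38.2419
Y = slope * X + intercept. To avoid rounding drift from the rounded slope/intercept, evaluate the equivalent form Y = mean_Y + SD_Y * (X - mean_X) / SD_X at full precision:
Y = 59.59 + 5.09 * (79 - 55.74) / 13.29
Y = 59.59 + 5.09 * 23.26 / 13.29
Y = 59.59 + 118.3934 / 13.29
Y = 59.59 + 8.9085
Y = 68.4985

68.4985


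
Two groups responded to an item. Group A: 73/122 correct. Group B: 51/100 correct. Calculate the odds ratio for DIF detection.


Odds_A = 73/49 = 1.4898
Odds_B = 51/49 = 1.0408
OR = Odds_A / Odds_B = 1.4898 / 1.0408
Exactly, OR = (73 * 49) / (49 * 51) = 3577 / 2499
OR = 1.4314

1.4314


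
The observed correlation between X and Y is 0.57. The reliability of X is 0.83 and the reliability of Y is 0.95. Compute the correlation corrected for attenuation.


r_corrected = rxy / sqrt(rxx * ryy)
= 0.57 / sqrt(0.83 * 0.95)
= 0.57 / sqrt(0.7885)
= 0.57 / 0.887975
r_corrected = 0.6419

0.6419


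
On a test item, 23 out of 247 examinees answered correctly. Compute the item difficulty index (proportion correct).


Item difficulty p = number correct / total examinees
p = 23 / 247
p = 0.0931

0.0931


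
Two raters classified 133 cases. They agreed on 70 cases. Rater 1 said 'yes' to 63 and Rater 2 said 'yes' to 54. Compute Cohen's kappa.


P_o = 70/133 = 0.526316
P_e = (63*54 + 70*79) / 17689 = 0.504947
kappa = (P_o - P_e) / (1 - P_e)
kappa = (0.526316 - 0.504947) / (1 - 0.504947)
kappa = 0.0432

0.0432


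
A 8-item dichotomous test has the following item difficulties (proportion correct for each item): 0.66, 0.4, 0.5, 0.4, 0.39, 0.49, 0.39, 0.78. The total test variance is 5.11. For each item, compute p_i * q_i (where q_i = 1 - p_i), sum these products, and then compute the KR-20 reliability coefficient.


For each item, compute p_i * q_i:
  Item 1: 0.66 * 0.34 = 0.2244
  Item 2: 0.4 * 0.6 = 0.24
  Item 3: 0.5 * 0.5 = 0.25
  Item 4: 0.4 * 0.6 = 0.24
  Item 5: 0.39 * 0.61 = 0.2379
  Item 6: 0.49 * 0.51 = 0.2499
  Item 7: 0.39 * 0.61 = 0.2379
  Item 8: 0.78 * 0.22 = 0.1716
Sum(p_i * q_i) = 0.2244 + 0.24 + 0.25 + 0.24 + 0.2379 + 0.2499 + 0.2379 + 0.1716 = 1.8517
KR-20 = (k/(k-1)) * (1 - Sum(p_i*q_i) / Var_total)
= (8/7) * (1 - 1.8517/5.11)
= 1.1429 * 0.6376
KR-20 = 0.7287

0.7287


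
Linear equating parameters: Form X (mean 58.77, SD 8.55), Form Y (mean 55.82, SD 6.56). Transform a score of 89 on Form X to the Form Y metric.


slope = SD_Y / SD_X = 6.56 / 8.55 ~ 0.7673
intercept = mean_Y - slope * mean_X = 55.82 - (6.56 / 8.55) * 58.77 ~ 10.7286
Y = slope * X + intercept. To avoid rounding drift from the rounded slope/intercept, evaluate the equivalent form Y = mean_Y + SD_Y * (X - mean_X) / SD_X at full precision:
Y = 55.82 + 6.56 * (89 - 58.77) / 8.55
Y = 55.82 + 6.56 * 30.23 / 8.55
Y = 55.82 + 198.3088 / 8.55
Y = 55.82 + 23.194
Y = 79.014

79.014


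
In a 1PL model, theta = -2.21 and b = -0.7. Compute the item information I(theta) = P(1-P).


P = 1/(1+exp(-(-2.21--0.7))) = 0.1809
I = P*(1-P) = 0.1809 * 0.8191
I = 0.1482

0.1482


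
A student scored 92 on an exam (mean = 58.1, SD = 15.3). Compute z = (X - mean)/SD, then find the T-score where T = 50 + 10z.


z = (X - mean) / SD = (92 - 58.1) / 15.3
z = 33.9 / 15.3
z = 2.2157
T-score = T = 50 + 10z
Carry z at full precision (z = 33.9 / 15.3) into the conversion:
T-score = 50 + 10 * (33.9 / 15.3) = 50 + 339 / 15.3
T-score = 50 + 22.1569
T-score = 72.1569

72.1569


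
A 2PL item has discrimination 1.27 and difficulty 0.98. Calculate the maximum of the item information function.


For 2PL, max info at theta = b = 0.98
I_max = a^2 / 4 = 1.27^2 / 4
= 1.6129 / 4
I_max = 0.4032

0.4032


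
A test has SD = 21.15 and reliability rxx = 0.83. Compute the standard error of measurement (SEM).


SEM = SD * sqrt(1 - rxx)
SEM = 21.15 * sqrt(1 - 0.83)
SEM = 21.15 * sqrt(0.17) = 21.15 * 0.412311
SEM = 8.7204

8.7204


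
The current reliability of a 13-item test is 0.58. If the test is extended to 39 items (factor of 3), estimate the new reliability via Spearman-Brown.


r_new = (n * rxx) / (1 + (n-1) * rxx)
r_new = (3 * 0.58) / (1 + 2 * 0.58)
r_new = 1.74 / 2.16
r_new = 0.8056

0.8056


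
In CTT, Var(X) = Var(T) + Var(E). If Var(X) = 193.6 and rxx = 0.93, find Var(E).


var_true = rxx * var_obs = 0.93 * 193.6 = 180.048
var_error = var_obs - var_true
var_error = 193.6 - 180.048
var_error = 13.552

13.552


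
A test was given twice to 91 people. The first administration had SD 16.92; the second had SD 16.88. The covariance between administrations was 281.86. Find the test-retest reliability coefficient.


r = cov(X,Y) / (SD_X * SD_Y)
r = 281.86 / (16.92 * 16.88)
r = 281.86 / 285.6096
r = 0.9869

0.9869


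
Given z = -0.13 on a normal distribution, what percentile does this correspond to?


CDF(z) = 0.5 * (1 + erf(z/sqrt(2)))
erf(-0.0919) = -0.1034
CDF = 0.4483
Percentile rank = 0.4483 * 100 = 44.83

44.83


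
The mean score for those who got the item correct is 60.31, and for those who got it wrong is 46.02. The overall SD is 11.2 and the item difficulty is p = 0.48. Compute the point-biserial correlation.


q = 1 - p = 0.52
rpb = ((M1 - M0) / SD) * sqrt(p * q)
rpb = ((60.31 - 46.02) / 11.2) * sqrt(0.48 * 0.52)
rpb = 0.6374

0.6374


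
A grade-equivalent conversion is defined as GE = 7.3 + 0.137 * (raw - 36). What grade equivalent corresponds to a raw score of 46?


raw - median = 46 - 36 = 10
slope * diff = 0.137 * 10 = 1.37
GE = 7.3 + 1.37
GE = 8.67

8.67


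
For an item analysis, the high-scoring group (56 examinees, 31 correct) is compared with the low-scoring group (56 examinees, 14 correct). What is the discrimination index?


p_upper = 31/56 = 0.5536
p_lower = 14/56 = 0.25
D = 0.5536 - 0.25 = 0.3036

0.3036


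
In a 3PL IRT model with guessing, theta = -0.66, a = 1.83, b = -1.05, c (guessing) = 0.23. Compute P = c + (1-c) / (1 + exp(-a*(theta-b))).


logit = 1.83*(-0.66 - -1.05) = 0.7137
P* = 1/(1 + exp(-0.7137)) = 0.6712
P = 0.23 + (1 - 0.23) * 0.6712
P = 0.7468

0.7468


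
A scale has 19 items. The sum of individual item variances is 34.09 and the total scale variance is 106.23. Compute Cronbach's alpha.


alpha = (k/(k-1)) * (1 - sum(si^2)/s_total^2)
= (19/18) * (1 - 34.09/106.23)
alpha = 0.7168

0.7168


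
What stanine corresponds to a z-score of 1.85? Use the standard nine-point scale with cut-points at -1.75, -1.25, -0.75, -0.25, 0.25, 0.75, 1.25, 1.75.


Stanine boundaries: [-1.75, -1.25, -0.75, -0.25, 0.25, 0.75, 1.25, 1.75]
z = 1.85
Check each boundary:
  z >= -1.75 -> could be stanine 2
  z >= -1.25 -> could be stanine 3
  z >= -0.75 -> could be stanine 4
  z >= -0.25 -> could be stanine 5
  z >= 0.25 -> could be stanine 6
  z >= 0.75 -> could be stanine 7
  z >= 1.25 -> could be stanine 8
  z >= 1.75 -> could be stanine 9
Highest qualifying boundary gives stanine = 9

9


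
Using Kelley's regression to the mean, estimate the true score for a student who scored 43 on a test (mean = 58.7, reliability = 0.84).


T_est = rxx * X + (1 - rxx) * mean
T_est = 0.84 * 43 + 0.16 * 58.7
T_est = 36.12 + 9.392
T_est = 45.512

45.512


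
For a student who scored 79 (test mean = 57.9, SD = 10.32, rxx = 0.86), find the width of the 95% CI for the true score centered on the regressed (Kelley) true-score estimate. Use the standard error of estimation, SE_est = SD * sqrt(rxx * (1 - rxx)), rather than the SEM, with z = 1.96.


True score estimate = 0.86*79 + 0.14*57.9 = 76.046
SE_est = SD * sqrt(rxx * (1 - rxx)) = 10.32 * sqrt(0.86 * 0.14) = 10.32 * sqrt(0.1204) = 3.580906
CI = T_est +/- z * SE_est, so width = 2 * z * SE_est = 2 * 1.96 * 3.580906
Width = 14.0372

14.0372


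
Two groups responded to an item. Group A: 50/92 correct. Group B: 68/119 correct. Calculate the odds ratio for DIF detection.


Odds_A = 50/42 = 1.1905
Odds_B = 68/51 = 1.3333
OR = Odds_A / Odds_B = 1.1905 / 1.3333
Exactly, OR = (50 * 51) / (42 * 68) = 2550 / 2856
OR = 0.8929

0.8929


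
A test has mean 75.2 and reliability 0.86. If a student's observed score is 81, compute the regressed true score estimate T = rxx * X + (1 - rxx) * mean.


T_est = rxx * X + (1 - rxx) * mean
T_est = 0.86 * 81 + 0.14 * 75.2
T_est = 69.66 + 10.528
T_est = 80.188

80.188


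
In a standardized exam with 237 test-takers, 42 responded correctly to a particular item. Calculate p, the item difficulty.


Item difficulty p = number correct / total examinees
p = 42 / 237
p = 0.1772

0.1772


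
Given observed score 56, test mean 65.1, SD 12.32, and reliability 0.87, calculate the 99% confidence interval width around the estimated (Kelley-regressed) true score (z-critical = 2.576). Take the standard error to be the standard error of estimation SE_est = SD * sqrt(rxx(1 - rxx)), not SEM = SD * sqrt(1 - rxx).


True score estimate = 0.87*56 + 0.13*65.1 = 57.183
SE_est = SD * sqrt(rxx * (1 - rxx)) = 12.32 * sqrt(0.87 * 0.13) = 12.32 * sqrt(0.1131) = 4.143258
CI = T_est +/- z * SE_est, so width = 2 * z * SE_est = 2 * 2.576 * 4.143258
Width = 21.3461

21.3461


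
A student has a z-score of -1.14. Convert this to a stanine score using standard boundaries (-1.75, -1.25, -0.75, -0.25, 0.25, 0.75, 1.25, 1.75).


Stanine boundaries: [-1.75, -1.25, -0.75, -0.25, 0.25, 0.75, 1.25, 1.75]
z = -1.14
Check each boundary:
  z >= -1.75 -> could be stanine 2
  z >= -1.25 -> could be stanine 3
  z < -0.75
  z < -0.25
  z < 0.25
  z < 0.75
  z < 1.25
  z < 1.75
Highest qualifying boundary gives stanine = 3

3


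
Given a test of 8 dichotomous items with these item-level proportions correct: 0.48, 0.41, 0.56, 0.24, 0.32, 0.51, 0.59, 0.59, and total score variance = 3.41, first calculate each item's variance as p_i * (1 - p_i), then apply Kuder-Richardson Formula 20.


For each item, compute p_i * q_i:
  Item 1: 0.48 * 0.52 = 0.2496
  Item 2: 0.41 * 0.59 = 0.2419
  Item 3: 0.56 * 0.44 = 0.2464
  Item 4: 0.24 * 0.76 = 0.1824
  Item 5: 0.32 * 0.68 = 0.2176
  Item 6: 0.51 * 0.49 = 0.2499
  Item 7: 0.59 * 0.41 = 0.2419
  Item 8: 0.59 * 0.41 = 0.2419
Sum(p_i * q_i) = 0.2496 + 0.2419 + 0.2464 + 0.1824 + 0.2176 + 0.2499 + 0.2419 + 0.2419 = 1.8716
KR-20 = (k/(k-1)) * (1 - Sum(p_i*q_i) / Var_total)
= (8/7) * (1 - 1.8716/3.41)
= 1.1429 * 0.4511
KR-20 = 0.5156

0.5156


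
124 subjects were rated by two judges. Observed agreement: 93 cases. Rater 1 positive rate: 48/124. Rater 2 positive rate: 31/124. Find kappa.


P_o = 93/124 = 0.75
P_e = (48*31 + 76*93) / 15376 = 0.556452
kappa = (P_o - P_e) / (1 - P_e)
kappa = (0.75 - 0.556452) / (1 - 0.556452)
kappa = 0.4364

0.4364


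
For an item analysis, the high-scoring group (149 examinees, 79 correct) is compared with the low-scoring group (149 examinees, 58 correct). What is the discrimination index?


p_upper = 79/149 = 0.5302
p_lower = 58/149 = 0.3893
D = 0.5302 - 0.3893 = 0.1409

0.1409


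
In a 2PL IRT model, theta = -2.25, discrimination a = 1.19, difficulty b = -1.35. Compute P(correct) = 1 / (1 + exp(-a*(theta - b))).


a*(theta - b) = 1.19 * (-2.25 - -1.35) = -1.071
exp(--1.071) = 2.9183
P = 1 / (1 + 2.9183)
P = 0.2552

0.2552


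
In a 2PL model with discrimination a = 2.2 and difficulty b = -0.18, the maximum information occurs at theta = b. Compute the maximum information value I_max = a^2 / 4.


For 2PL, max info at theta = b = -0.18
I_max = a^2 / 4 = 2.2^2 / 4
= 4.84 / 4
I_max = 1.21

1.21


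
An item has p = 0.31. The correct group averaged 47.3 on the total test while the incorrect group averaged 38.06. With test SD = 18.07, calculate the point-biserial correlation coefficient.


q = 1 - p = 0.69
rpb = ((M1 - M0) / SD) * sqrt(p * q)
rpb = ((47.3 - 38.06) / 18.07) * sqrt(0.31 * 0.69)
rpb = 0.2365

0.2365


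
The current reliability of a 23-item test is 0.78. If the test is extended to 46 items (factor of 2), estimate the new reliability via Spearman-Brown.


r_new = (n * rxx) / (1 + (n-1) * rxx)
r_new = (2 * 0.78) / (1 + 1 * 0.78)
r_new = 1.56 / 1.78
r_new = 0.8764

0.8764


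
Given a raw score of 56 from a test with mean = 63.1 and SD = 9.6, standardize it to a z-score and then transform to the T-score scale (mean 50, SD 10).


z = (X - mean) / SD = (56 - 63.1) / 9.6
z = -7.1 / 9.6
z = -0.7396
T-score = T = 50 + 10z
Carry z at full precision (z = -7.1 / 9.6) into the conversion:
T-score = 50 + 10 * (-7.1 / 9.6) = 50 + -71 / 9.6
T-score = 50 + -7.3958
T-score = 42.6042

42.6042


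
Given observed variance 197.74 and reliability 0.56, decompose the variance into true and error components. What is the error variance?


var_true = rxx * var_obs = 0.56 * 197.74 = 110.7344
var_error = var_obs - var_true
var_error = 197.74 - 110.7344
var_error = 87.0056

87.0056


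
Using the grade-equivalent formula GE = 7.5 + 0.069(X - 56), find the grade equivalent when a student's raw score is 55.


raw - median = 55 - 56 = -1
slope * diff = 0.069 * -1 = -0.069
GE = 7.5 + -0.069
GE = 7.431

7.431


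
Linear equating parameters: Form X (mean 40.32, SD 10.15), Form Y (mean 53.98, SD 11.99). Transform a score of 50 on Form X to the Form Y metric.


slope = SD_Y / SD_X = 11.99 / 10.15 ~ 1.1813
intercept = mean_Y - slope * mean_X = 53.98 - (11.99 / 10.15) * 40.32 ~ 6.3508
Y = slope * X + intercept. To avoid rounding drift from the rounded slope/intercept, evaluate the equivalent form Y = mean_Y + SD_Y * (X - mean_X) / SD_X at full precision:
Y = 53.98 + 11.99 * (50 - 40.32) / 10.15
Y = 53.98 + 11.99 * 9.68 / 10.15
Y = 53.98 + 116.0632 / 10.15
Y = 53.98 + 11.4348
Y = 65.4148

65.4148


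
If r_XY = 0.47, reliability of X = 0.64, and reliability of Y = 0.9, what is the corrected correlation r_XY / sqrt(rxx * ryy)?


r_corrected = rxy / sqrt(rxx * ryy)
= 0.47 / sqrt(0.64 * 0.9)
= 0.47 / sqrt(0.576)
= 0.47 / 0.758947
r_corrected = 0.6193

0.6193


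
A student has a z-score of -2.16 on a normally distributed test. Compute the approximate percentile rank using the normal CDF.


CDF(z) = 0.5 * (1 + erf(z/sqrt(2)))
erf(-1.5274) = -0.9692
CDF = 0.0154
Percentile rank = 0.0154 * 100 = 1.54

1.54


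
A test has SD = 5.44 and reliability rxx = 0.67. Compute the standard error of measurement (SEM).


SEM = SD * sqrt(1 - rxx)
SEM = 5.44 * sqrt(1 - 0.67)
SEM = 5.44 * sqrt(0.33) = 5.44 * 0.574456
SEM = 3.125

3.125


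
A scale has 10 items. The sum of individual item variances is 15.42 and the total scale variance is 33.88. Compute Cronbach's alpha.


alpha = (k/(k-1)) * (1 - sum(si^2)/s_total^2)
= (10/9) * (1 - 15.42/33.88)
alpha = 0.6054

0.6054


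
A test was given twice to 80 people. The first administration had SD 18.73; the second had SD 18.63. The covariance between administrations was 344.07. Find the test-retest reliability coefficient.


r = cov(X,Y) / (SD_X * SD_Y)
r = 344.07 / (18.73 * 18.63)
r = 344.07 / 348.9399
r = 0.986

0.986


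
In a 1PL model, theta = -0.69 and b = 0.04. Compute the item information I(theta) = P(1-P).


P = 1/(1+exp(-(-0.69-0.04))) = 0.3252
I = P*(1-P) = 0.3252 * 0.6748
I = 0.2194

0.2194


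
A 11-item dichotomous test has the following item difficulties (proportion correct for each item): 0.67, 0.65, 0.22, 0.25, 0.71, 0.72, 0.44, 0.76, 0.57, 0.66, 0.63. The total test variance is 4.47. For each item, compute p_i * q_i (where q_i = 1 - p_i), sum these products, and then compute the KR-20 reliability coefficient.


For each item, compute p_i * q_i:
  Item 1: 0.67 * 0.33 = 0.2211
  Item 2: 0.65 * 0.35 = 0.2275
  Item 3: 0.22 * 0.78 = 0.1716
  Item 4: 0.25 * 0.75 = 0.1875
  Item 5: 0.71 * 0.29 = 0.2059
  Item 6: 0.72 * 0.28 = 0.2016
  Item 7: 0.44 * 0.56 = 0.2464
  Item 8: 0.76 * 0.24 = 0.1824
  Item 9: 0.57 * 0.43 = 0.2451
  Item 10: 0.66 * 0.34 = 0.2244
  Item 11: 0.63 * 0.37 = 0.2331
Sum(p_i * q_i) = 0.2211 + 0.2275 + 0.1716 + 0.1875 + 0.2059 + 0.2016 + 0.2464 + 0.1824 + 0.2451 + 0.2244 + 0.2331 = 2.3466
KR-20 = (k/(k-1)) * (1 - Sum(p_i*q_i) / Var_total)
= (11/10) * (1 - 2.3466/4.47)
= 1.1 * 0.475
KR-20 = 0.5225

0.5225


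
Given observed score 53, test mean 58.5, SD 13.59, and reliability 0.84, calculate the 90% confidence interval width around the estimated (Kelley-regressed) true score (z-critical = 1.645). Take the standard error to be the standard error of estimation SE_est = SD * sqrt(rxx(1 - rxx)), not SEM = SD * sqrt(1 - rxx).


True score estimate = 0.84*53 + 0.16*58.5 = 53.88
SE_est = SD * sqrt(rxx * (1 - rxx)) = 13.59 * sqrt(0.84 * 0.16) = 13.59 * sqrt(0.1344) = 4.982176
CI = T_est +/- z * SE_est, so width = 2 * z * SE_est = 2 * 1.645 * 4.982176
Width = 16.3914

16.3914


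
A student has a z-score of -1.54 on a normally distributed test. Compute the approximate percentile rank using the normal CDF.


CDF(z) = 0.5 * (1 + erf(z/sqrt(2)))
erf(-1.0889) = -0.8764
CDF = 0.0618
Percentile rank = 0.0618 * 100 = 6.18

6.18


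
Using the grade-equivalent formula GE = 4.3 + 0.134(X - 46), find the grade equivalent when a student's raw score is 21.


raw - median = 21 - 46 = -25
slope * diff = 0.134 * -25 = -3.35
GE = 4.3 + -3.35
GE = 0.95

0.95


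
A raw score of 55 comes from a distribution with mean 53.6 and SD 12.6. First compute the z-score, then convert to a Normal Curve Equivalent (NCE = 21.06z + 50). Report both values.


z = (X - mean) / SD = (55 - 53.6) / 12.6
z = 1.4 / 12.6
z = 0.1111
NCE = NCE = 21.06z + 50
Carry z at full precision (z = 1.4 / 12.6) into the conversion:
NCE = 21.06 * (1.4 / 12.6) + 50 = 29.484 / 12.6 + 50
NCE = 2.34 + 50
NCE = 52.34

52.34


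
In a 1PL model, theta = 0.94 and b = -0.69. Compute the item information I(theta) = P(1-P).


P = 1/(1+exp(-(0.94--0.69))) = 0.8362
I = P*(1-P) = 0.8362 * 0.1638
I = 0.137

0.137


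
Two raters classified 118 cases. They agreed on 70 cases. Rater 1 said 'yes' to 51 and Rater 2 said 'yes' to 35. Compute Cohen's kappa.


P_o = 70/118 = 0.59322
P_e = (51*35 + 67*83) / 13924 = 0.527578
kappa = (P_o - P_e) / (1 - P_e)
kappa = (0.59322 - 0.527578) / (1 - 0.527578)
kappa = 0.1389

0.1389


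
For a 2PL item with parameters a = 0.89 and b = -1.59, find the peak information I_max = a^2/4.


For 2PL, max info at theta = b = -1.59
I_max = a^2 / 4 = 0.89^2 / 4
= 0.7921 / 4
I_max = 0.198

0.198


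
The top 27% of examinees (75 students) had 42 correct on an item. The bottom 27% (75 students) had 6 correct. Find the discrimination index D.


p_upper = 42/75 = 0.56
p_lower = 6/75 = 0.08
D = 0.56 - 0.08 = 0.48

0.48


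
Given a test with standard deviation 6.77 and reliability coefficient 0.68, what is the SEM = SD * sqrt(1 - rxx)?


SEM = SD * sqrt(1 - rxx)
SEM = 6.77 * sqrt(1 - 0.68)
SEM = 6.77 * sqrt(0.32) = 6.77 * 0.565685
SEM = 3.8297

3.8297


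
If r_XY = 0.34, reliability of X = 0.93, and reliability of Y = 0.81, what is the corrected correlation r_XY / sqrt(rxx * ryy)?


r_corrected = rxy / sqrt(rxx * ryy)
= 0.34 / sqrt(0.93 * 0.81)
= 0.34 / sqrt(0.7533)
= 0.34 / 0.867929
r_corrected = 0.3917

0.3917


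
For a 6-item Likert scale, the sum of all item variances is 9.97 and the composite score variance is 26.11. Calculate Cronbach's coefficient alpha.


alpha = (k/(k-1)) * (1 - sum(si^2)/s_total^2)
= (6/5) * (1 - 9.97/26.11)
alpha = 0.7418

0.7418


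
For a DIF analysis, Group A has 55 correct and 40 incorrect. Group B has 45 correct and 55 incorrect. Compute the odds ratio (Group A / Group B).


Odds_A = 55/40 = 1.375
Odds_B = 45/55 = 0.8182
OR = Odds_A / Odds_B = 1.375 / 0.8182
Exactly, OR = (55 * 55) / (40 * 45) = 3025 / 1800
OR = 1.6806

1.6806


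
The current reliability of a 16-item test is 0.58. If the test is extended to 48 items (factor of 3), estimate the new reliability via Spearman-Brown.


r_new = (n * rxx) / (1 + (n-1) * rxx)
r_new = (3 * 0.58) / (1 + 2 * 0.58)
r_new = 1.74 / 2.16
r_new = 0.8056

0.8056


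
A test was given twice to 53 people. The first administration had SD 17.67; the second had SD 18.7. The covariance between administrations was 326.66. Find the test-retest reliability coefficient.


r = cov(X,Y) / (SD_X * SD_Y)
r = 326.66 / (17.67 * 18.7)
r = 326.66 / 330.429
r = 0.9886

0.9886


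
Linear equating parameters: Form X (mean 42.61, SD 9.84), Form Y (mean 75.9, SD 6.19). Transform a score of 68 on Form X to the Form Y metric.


slope = SD_Y / SD_X = 6.19 / 9.84 ~ 0.6291
intercept = mean_Y - slope * mean_X = 75.9 - (6.19 / 9.84) * 42.61 ~ 49.0955
Y = slope * X + intercept. To avoid rounding drift from the rounded slope/intercept, evaluate the equivalent form Y = mean_Y + SD_Y * (X - mean_X) / SD_X at full precision:
Y = 75.9 + 6.19 * (68 - 42.61) / 9.84
Y = 75.9 + 6.19 * 25.39 / 9.84
Y = 75.9 + 157.1641 / 9.84
Y = 75.9 + 15.972
Y = 91.872

91.872


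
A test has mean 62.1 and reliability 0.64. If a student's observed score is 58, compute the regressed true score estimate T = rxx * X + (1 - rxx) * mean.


T_est = rxx * X + (1 - rxx) * mean
T_est = 0.64 * 58 + 0.36 * 62.1
T_est = 37.12 + 22.356
T_est = 59.476

59.476


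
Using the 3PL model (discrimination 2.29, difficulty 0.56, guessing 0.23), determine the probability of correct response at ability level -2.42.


logit = 2.29*(-2.42 - 0.56) = -6.8242
P* = 1/(1 + exp(--6.8242)) = 0.0011
P = 0.23 + (1 - 0.23) * 0.0011
P = 0.2308

0.2308


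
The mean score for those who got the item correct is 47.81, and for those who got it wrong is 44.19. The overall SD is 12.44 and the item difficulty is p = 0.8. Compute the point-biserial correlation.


q = 1 - p = 0.2
rpb = ((M1 - M0) / SD) * sqrt(p * q)
rpb = ((47.81 - 44.19) / 12.44) * sqrt(0.8 * 0.2)
rpb = 0.1164

0.1164


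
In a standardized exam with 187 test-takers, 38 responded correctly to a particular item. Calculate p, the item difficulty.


Item difficulty p = number correct / total examinees
p = 38 / 187
p = 0.2032

0.2032


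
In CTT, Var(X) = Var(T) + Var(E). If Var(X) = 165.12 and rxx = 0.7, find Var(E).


var_true = rxx * var_obs = 0.7 * 165.12 = 115.584
var_error = var_obs - var_true
var_error = 165.12 - 115.584
var_error = 49.536

49.536


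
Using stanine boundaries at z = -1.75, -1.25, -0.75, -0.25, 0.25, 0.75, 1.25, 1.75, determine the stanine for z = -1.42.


Stanine boundaries: [-1.75, -1.25, -0.75, -0.25, 0.25, 0.75, 1.25, 1.75]
z = -1.42
Check each boundary:
  z >= -1.75 -> could be stanine 2
  z < -1.25
  z < -0.75
  z < -0.25
  z < 0.25
  z < 0.75
  z < 1.25
  z < 1.75
Highest qualifying boundary gives stanine = 2

2


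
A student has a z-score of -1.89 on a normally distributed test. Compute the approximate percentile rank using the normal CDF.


CDF(z) = 0.5 * (1 + erf(z/sqrt(2)))
erf(-1.3364) = -0.9412
CDF = 0.0294
Percentile rank = 0.0294 * 100 = 2.94

2.94


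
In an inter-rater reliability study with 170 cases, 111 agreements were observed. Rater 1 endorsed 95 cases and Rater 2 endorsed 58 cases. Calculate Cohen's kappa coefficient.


P_o = 111/170 = 0.652941
P_e = (95*58 + 75*112) / 28900 = 0.481315
kappa = (P_o - P_e) / (1 - P_e)
kappa = (0.652941 - 0.481315) / (1 - 0.481315)
kappa = 0.3309

0.3309


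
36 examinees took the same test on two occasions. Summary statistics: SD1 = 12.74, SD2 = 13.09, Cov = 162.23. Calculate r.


r = cov(X,Y) / (SD_X * SD_Y)
r = 162.23 / (12.74 * 13.09)
r = 162.23 / 166.7666
r = 0.9728

0.9728


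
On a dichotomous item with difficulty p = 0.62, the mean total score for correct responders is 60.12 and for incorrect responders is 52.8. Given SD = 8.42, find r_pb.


q = 1 - p = 0.38
rpb = ((M1 - M0) / SD) * sqrt(p * q)
rpb = ((60.12 - 52.8) / 8.42) * sqrt(0.62 * 0.38)
rpb = 0.422

0.422


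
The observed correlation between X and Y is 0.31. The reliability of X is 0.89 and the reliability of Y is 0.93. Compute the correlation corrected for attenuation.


r_corrected = rxy / sqrt(rxx * ryy)
= 0.31 / sqrt(0.89 * 0.93)
= 0.31 / sqrt(0.8277)
= 0.31 / 0.90978
r_corrected = 0.3407

0.3407


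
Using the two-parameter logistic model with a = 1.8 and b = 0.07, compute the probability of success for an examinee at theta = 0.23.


a*(theta - b) = 1.8 * (0.23 - 0.07) = 0.288
exp(-0.288) = 0.7498
P = 1 / (1 + 0.7498)
P = 0.5715

0.5715


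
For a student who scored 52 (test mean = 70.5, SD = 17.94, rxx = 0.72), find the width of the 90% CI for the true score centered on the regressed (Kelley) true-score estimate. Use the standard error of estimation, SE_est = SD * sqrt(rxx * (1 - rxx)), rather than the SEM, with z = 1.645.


True score estimate = 0.72*52 + 0.28*70.5 = 57.18
SE_est = SD * sqrt(rxx * (1 - rxx)) = 17.94 * sqrt(0.72 * 0.28) = 17.94 * sqrt(0.2016) = 8.05504
CI = T_est +/- z * SE_est, so width = 2 * z * SE_est = 2 * 1.645 * 8.05504
Width = 26.5011

26.5011


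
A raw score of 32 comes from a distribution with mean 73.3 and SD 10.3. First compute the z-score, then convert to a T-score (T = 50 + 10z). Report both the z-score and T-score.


z = (X - mean) / SD = (32 - 73.3) / 10.3
z = -41.3 / 10.3
z = -4.0097
T-score = T = 50 + 10z
Carry z at full precision (z = -41.3 / 10.3) into the conversion:
T-score = 50 + 10 * (-41.3 / 10.3) = 50 + -413 / 10.3
T-score = 50 + -40.0971
T-score = 9.9029

9.9029


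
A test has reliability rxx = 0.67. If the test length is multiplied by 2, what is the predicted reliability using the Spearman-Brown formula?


r_new = (n * rxx) / (1 + (n-1) * rxx)
r_new = (2 * 0.67) / (1 + 1 * 0.67)
r_new = 1.34 / 1.67
r_new = 0.8024

0.8024


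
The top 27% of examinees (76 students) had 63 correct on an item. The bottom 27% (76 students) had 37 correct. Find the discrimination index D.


p_upper = 63/76 = 0.8289
p_lower = 37/76 = 0.4868
D = 0.8289 - 0.4868 = 0.3421

0.3421


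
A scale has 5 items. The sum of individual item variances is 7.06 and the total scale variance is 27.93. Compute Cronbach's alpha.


alpha = (k/(k-1)) * (1 - sum(si^2)/s_total^2)
= (5/4) * (1 - 7.06/27.93)
alpha = 0.934

0.934


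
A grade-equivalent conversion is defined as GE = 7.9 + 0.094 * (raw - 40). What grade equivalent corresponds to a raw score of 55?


raw - median = 55 - 40 = 15
slope * diff = 0.094 * 15 = 1.41
GE = 7.9 + 1.41
GE = 9.31

9.31


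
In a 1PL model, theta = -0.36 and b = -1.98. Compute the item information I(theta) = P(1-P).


P = 1/(1+exp(-(-0.36--1.98))) = 0.8348
I = P*(1-P) = 0.8348 * 0.1652
I = 0.1379

0.1379


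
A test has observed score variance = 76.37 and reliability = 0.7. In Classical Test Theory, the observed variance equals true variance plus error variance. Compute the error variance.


var_true = rxx * var_obs = 0.7 * 76.37 = 53.459
var_error = var_obs - var_true
var_error = 76.37 - 53.459
var_error = 22.911

22.911


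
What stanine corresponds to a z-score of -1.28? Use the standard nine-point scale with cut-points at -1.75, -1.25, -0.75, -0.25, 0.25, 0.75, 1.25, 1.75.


Stanine boundaries: [-1.75, -1.25, -0.75, -0.25, 0.25, 0.75, 1.25, 1.75]
z = -1.28
Check each boundary:
  z >= -1.75 -> could be stanine 2
  z < -1.25
  z < -0.75
  z < -0.25
  z < 0.25
  z < 0.75
  z < 1.25
  z < 1.75
Highest qualifying boundary gives stanine = 2

2


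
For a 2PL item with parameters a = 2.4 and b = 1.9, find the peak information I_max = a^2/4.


For 2PL, max info at theta = b = 1.9
I_max = a^2 / 4 = 2.4^2 / 4
= 5.76 / 4
I_max = 1.44

1.44


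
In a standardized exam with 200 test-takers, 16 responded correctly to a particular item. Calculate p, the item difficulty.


Item difficulty p = number correct / total examinees
p = 16 / 200
p = 0.08

0.08


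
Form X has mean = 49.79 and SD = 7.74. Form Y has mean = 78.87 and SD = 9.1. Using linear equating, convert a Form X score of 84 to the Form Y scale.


slope = SD_Y / SD_X = 9.1 / 7.74 ~ 1.1757
intercept = mean_Y - slope * mean_X = 78.87 - (9.1 / 7.74) * 49.79 ~ 20.3314
Y = slope * X + intercept. To avoid rounding drift from the rounded slope/intercept, evaluate the equivalent form Y = mean_Y + SD_Y * (X - mean_X) / SD_X at full precision:
Y = 78.87 + 9.1 * (84 - 49.79) / 7.74
Y = 78.87 + 9.1 * 34.21 / 7.74
Y = 78.87 + 311.311 / 7.74
Y = 78.87 + 40.2211
Y = 119.0911

119.0911


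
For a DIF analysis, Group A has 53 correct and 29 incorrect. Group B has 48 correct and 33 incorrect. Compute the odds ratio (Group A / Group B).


Odds_A = 53/29 = 1.8276
Odds_B = 48/33 = 1.4545
OR = Odds_A / Odds_B = 1.8276 / 1.4545
Exactly, OR = (53 * 33) / (29 * 48) = 1749 / 1392
OR = 1.2565

1.2565


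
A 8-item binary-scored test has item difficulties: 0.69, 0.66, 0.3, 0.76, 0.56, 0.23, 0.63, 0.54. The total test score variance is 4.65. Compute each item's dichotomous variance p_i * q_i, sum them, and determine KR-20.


For each item, compute p_i * q_i:
  Item 1: 0.69 * 0.31 = 0.2139
  Item 2: 0.66 * 0.34 = 0.2244
  Item 3: 0.3 * 0.7 = 0.21
  Item 4: 0.76 * 0.24 = 0.1824
  Item 5: 0.56 * 0.44 = 0.2464
  Item 6: 0.23 * 0.77 = 0.1771
  Item 7: 0.63 * 0.37 = 0.2331
  Item 8: 0.54 * 0.46 = 0.2484
Sum(p_i * q_i) = 0.2139 + 0.2244 + 0.21 + 0.1824 + 0.2464 + 0.1771 + 0.2331 + 0.2484 = 1.7357
KR-20 = (k/(k-1)) * (1 - Sum(p_i*q_i) / Var_total)
= (8/7) * (1 - 1.7357/4.65)
= 1.1429 * 0.6267
KR-20 = 0.7163

0.7163


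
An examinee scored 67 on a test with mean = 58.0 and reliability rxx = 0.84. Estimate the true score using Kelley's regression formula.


T_est = rxx * X + (1 - rxx) * mean
T_est = 0.84 * 67 + 0.16 * 58.0
T_est = 56.28 + 9.28
T_est = 65.56

65.56


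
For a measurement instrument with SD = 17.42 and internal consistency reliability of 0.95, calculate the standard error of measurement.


SEM = SD * sqrt(1 - rxx)
SEM = 17.42 * sqrt(1 - 0.95)
SEM = 17.42 * sqrt(0.05) = 17.42 * 0.223607
SEM = 3.8952

3.8952


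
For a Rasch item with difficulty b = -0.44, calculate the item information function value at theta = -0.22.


P = 1/(1+exp(-(-0.22--0.44))) = 0.5548
I = P*(1-P) = 0.5548 * 0.4452
I = 0.247

0.247


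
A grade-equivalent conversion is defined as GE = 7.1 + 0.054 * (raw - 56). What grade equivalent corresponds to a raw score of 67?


raw - median = 67 - 56 = 11
slope * diff = 0.054 * 11 = 0.594
GE = 7.1 + 0.594
GE = 7.694

7.694


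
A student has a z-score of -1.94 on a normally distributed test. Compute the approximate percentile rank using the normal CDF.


CDF(z) = 0.5 * (1 + erf(z/sqrt(2)))
erf(-1.3718) = -0.9476
CDF = 0.0262
Percentile rank = 0.0262 * 100 = 2.62

2.62


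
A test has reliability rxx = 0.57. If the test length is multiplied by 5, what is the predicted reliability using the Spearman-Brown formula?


r_new = (n * rxx) / (1 + (n-1) * rxx)
r_new = (5 * 0.57) / (1 + 4 * 0.57)
r_new = 2.85 / 3.28
r_new = 0.8689

0.8689


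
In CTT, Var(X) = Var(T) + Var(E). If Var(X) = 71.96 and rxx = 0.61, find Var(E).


var_true = rxx * var_obs = 0.61 * 71.96 = 43.8956
var_error = var_obs - var_true
var_error = 71.96 - 43.8956
var_error = 28.0644

28.0644


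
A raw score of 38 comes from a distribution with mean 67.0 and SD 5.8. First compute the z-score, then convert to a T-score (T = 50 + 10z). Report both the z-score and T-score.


z = (X - mean) / SD = (38 - 67.0) / 5.8
z = -29.0 / 5.8
z = -5.0
T-score = T = 50 + 10z
Carry z at full precision (z = -29.0 / 5.8) into the conversion:
T-score = 50 + 10 * (-29.0 / 5.8) = 50 + -290 / 5.8
T-score = 50 + -50.0
T-score = 0.0

0.0


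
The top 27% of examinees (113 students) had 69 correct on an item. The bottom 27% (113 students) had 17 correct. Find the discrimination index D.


p_upper = 69/113 = 0.6106
p_lower = 17/113 = 0.1504
D = 0.6106 - 0.1504 = 0.4602

0.4602


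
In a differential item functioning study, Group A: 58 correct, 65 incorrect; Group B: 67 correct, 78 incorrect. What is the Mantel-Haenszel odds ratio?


Odds_A = 58/65 = 0.8923
Odds_B = 67/78 = 0.859
OR = Odds_A / Odds_B = 0.8923 / 0.859
Exactly, OR = (58 * 78) / (65 * 67) = 4524 / 4355
OR = 1.0388

1.0388


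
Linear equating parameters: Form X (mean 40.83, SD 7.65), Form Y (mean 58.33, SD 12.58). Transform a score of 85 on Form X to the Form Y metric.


slope = SD_Y / SD_X = 12.58 / 7.65 ~ 1.6444
intercept = mean_Y - slope * mean_X = 58.33 - (12.58 / 7.65) * 40.83 ~ -8.8127
Y = slope * X + intercept. To avoid rounding drift from the rounded slope/intercept, evaluate the equivalent form Y = mean_Y + SD_Y * (X - mean_X) / SD_X at full precision:
Y = 58.33 + 12.58 * (85 - 40.83) / 7.65
Y = 58.33 + 12.58 * 44.17 / 7.65
Y = 58.33 + 555.6586 / 7.65
Y = 58.33 + 72.6351
Y = 130.9651

130.9651


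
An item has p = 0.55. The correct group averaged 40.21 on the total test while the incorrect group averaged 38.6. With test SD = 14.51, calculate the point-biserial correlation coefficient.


q = 1 - p = 0.45
rpb = ((M1 - M0) / SD) * sqrt(p * q)
rpb = ((40.21 - 38.6) / 14.51) * sqrt(0.55 * 0.45)
rpb = 0.0552

0.0552


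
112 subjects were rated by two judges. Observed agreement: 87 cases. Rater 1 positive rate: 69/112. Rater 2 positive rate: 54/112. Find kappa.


P_o = 87/112 = 0.776786
P_e = (69*54 + 43*58) / 12544 = 0.495855
kappa = (P_o - P_e) / (1 - P_e)
kappa = (0.776786 - 0.495855) / (1 - 0.495855)
kappa = 0.5572

0.5572


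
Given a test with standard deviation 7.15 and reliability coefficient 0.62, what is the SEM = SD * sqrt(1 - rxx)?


SEM = SD * sqrt(1 - rxx)
SEM = 7.15 * sqrt(1 - 0.62)
SEM = 7.15 * sqrt(0.38) = 7.15 * 0.616441
SEM = 4.4076

4.4076


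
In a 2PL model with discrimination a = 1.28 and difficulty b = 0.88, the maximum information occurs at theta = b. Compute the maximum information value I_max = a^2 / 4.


For 2PL, max info at theta = b = 0.88
I_max = a^2 / 4 = 1.28^2 / 4
= 1.6384 / 4
I_max = 0.4096

0.4096


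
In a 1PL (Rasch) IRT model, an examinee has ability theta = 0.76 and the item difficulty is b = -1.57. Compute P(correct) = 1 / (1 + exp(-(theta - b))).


theta - b = 0.76 - -1.57 = 2.33
exp(-(theta - b)) = exp(-2.33) = 0.0973
P = 1 / (1 + 0.0973)
P = 0.9113

0.9113


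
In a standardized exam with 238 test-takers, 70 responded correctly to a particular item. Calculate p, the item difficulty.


Item difficulty p = number correct / total examinees
p = 70 / 238
p = 0.2941

0.2941


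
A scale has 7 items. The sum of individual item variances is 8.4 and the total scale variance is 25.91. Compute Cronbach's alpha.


alpha = (k/(k-1)) * (1 - sum(si^2)/s_total^2)
= (7/6) * (1 - 8.4/25.91)
alpha = 0.7884

0.7884


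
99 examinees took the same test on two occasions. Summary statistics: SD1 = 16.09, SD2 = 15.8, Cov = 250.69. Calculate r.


r = cov(X,Y) / (SD_X * SD_Y)
r = 250.69 / (16.09 * 15.8)
r = 250.69 / 254.222
r = 0.9861

0.9861


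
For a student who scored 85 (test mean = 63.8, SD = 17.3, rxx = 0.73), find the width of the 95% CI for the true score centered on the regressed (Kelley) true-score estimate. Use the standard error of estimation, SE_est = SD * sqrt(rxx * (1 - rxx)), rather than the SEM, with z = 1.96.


True score estimate = 0.73*85 + 0.27*63.8 = 79.276
SE_est = SD * sqrt(rxx * (1 - rxx)) = 17.3 * sqrt(0.73 * 0.27) = 17.3 * sqrt(0.1971) = 7.680499
CI = T_est +/- z * SE_est, so width = 2 * z * SE_est = 2 * 1.96 * 7.680499
Width = 30.1076

30.1076


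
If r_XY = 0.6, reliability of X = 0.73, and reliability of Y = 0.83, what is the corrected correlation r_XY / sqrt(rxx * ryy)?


r_corrected = rxy / sqrt(rxx * ryy)
= 0.6 / sqrt(0.73 * 0.83)
= 0.6 / sqrt(0.6059)
= 0.6 / 0.778396
r_corrected = 0.7708

0.7708


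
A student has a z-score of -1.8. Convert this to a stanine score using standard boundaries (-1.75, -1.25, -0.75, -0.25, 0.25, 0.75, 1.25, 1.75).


Stanine boundaries: [-1.75, -1.25, -0.75, -0.25, 0.25, 0.75, 1.25, 1.75]
z = -1.8
Check each boundary:
  z < -1.75
  z < -1.25
  z < -0.75
  z < -0.25
  z < 0.25
  z < 0.75
  z < 1.25
  z < 1.75
Highest qualifying boundary gives stanine = 1

1


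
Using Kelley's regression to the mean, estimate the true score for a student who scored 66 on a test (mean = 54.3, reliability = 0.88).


T_est = rxx * X + (1 - rxx) * mean
T_est = 0.88 * 66 + 0.12 * 54.3
T_est = 58.08 + 6.516
T_est = 64.596

64.596


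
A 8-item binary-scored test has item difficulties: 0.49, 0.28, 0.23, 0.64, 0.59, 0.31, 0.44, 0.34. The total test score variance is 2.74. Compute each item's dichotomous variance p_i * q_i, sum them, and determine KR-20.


For each item, compute p_i * q_i:
  Item 1: 0.49 * 0.51 = 0.2499
  Item 2: 0.28 * 0.72 = 0.2016
  Item 3: 0.23 * 0.77 = 0.1771
  Item 4: 0.64 * 0.36 = 0.2304
  Item 5: 0.59 * 0.41 = 0.2419
  Item 6: 0.31 * 0.69 = 0.2139
  Item 7: 0.44 * 0.56 = 0.2464
  Item 8: 0.34 * 0.66 = 0.2244
Sum(p_i * q_i) = 0.2499 + 0.2016 + 0.1771 + 0.2304 + 0.2419 + 0.2139 + 0.2464 + 0.2244 = 1.7856
KR-20 = (k/(k-1)) * (1 - Sum(p_i*q_i) / Var_total)
= (8/7) * (1 - 1.7856/2.74)
= 1.1429 * 0.3483
KR-20 = 0.3981

0.3981
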